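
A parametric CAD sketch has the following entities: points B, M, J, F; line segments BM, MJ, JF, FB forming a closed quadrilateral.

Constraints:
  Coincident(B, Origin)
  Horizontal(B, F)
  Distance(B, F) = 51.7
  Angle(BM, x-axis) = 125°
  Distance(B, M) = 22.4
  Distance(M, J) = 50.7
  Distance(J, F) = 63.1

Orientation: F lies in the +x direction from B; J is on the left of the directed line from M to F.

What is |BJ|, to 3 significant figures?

59.6

Checks: |MJ| = 50.70 ✓; |JF| = 63.10 ✓.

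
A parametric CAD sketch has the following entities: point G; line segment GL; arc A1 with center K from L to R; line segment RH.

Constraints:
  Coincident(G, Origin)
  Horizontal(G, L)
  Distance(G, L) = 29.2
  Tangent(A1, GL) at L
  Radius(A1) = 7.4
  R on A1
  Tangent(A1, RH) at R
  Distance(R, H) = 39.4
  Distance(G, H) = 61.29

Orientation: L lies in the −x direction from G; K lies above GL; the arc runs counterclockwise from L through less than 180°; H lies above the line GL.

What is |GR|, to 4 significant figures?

25.07

Checks: G.y = 0.00, L.y = 0.00 ✓; |KL| = 7.400 ✓; |KR| = 7.400 ✓; ∠(KR, RH) = 90.00° ✓; |RH| = 39.40 ✓; |GH| = 61.29 ✓.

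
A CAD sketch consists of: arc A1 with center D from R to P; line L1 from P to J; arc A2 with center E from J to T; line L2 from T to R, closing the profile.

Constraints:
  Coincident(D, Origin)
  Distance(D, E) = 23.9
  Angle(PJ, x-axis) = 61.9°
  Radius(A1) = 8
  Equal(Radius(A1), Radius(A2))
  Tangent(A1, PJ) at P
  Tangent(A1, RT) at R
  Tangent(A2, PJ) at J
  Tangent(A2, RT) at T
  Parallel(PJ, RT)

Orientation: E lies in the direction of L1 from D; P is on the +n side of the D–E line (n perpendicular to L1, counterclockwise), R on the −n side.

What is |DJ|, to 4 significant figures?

25.20

Tangency of A1 to both parallel lines with radius 8.0 puts P and R at D ± 8.0·n: P = (-7.057, 3.768), R = (7.057, -3.768). Equal radii place J and T the same way about E: J = E + 8.0·n = (4.200, 24.85), T = E − 8.0·n = (18.31, 17.31). Then |DJ| = |J − D| = 25.20.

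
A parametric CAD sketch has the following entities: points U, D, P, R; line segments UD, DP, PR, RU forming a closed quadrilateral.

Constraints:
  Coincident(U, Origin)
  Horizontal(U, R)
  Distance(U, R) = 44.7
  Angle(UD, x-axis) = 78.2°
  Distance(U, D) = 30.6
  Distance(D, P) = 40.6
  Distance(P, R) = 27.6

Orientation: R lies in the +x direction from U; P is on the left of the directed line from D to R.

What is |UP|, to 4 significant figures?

54.28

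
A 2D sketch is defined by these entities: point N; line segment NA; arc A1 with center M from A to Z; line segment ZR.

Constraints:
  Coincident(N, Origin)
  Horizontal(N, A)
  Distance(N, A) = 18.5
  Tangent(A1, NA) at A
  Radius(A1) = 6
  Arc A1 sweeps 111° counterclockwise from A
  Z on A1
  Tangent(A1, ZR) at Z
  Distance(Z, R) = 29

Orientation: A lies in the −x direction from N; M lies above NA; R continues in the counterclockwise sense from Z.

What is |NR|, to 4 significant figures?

42.23

N is at the origin; N and A share the same y with |NA| = 18.5 and A on the −x side, so A = (-18.50, 0.000). A1 meets NA tangentially, so MA is at right angles to NA, so M = A + (0, 6) = (-18.50, 6.000). On A1, A sits at bearing -90° from M; a 111° counterclockwise sweep puts Z at bearing 21°, so Z = M + 6.0·(cos 21°, sin 21°) = (-12.90, 8.150). The tangent condition forces MZ to be normal to ZR, so ZR runs along (−sin 21°, cos 21°); with |ZR| = 29.0, R = (-23.29, 35.22). Then |NR| = |R − N| = 42.23.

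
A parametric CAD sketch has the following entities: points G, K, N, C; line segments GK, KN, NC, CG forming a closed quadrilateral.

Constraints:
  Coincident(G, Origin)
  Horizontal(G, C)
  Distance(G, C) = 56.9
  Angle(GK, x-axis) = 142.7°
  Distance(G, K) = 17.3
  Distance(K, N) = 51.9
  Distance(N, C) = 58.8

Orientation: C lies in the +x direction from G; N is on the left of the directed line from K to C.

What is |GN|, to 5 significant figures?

52.682

Checks: |KN| = 51.90 ✓; |NC| = 58.80 ✓.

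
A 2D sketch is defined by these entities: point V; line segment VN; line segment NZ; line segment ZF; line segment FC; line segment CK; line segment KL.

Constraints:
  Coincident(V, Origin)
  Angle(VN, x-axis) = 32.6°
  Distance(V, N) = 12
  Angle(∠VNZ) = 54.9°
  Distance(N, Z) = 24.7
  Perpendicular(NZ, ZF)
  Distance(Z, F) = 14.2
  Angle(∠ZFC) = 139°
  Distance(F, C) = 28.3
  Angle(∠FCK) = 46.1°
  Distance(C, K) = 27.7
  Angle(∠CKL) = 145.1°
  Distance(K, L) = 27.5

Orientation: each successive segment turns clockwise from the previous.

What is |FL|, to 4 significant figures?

30.98

V is at the origin; VN runs at 32.6° with length 12.0, so N = (10.11, 6.465). ∠VNZ = 54.9° gives NZ at -92.50° from the x-axis; with |NZ| = 24.7, Z = (9.032, -18.21). NZ ⟂ ZF, so ZF runs at 177.5°; with |ZF| = 14.2, F = (-5.154, -17.59). ∠ZFC = 139.0° gives FC at 136.5° from the x-axis; with |FC| = 28.3, C = (-25.68, 1.889). ∠FCK = 46.1° gives CK at 2.600° from the x-axis; with |CK| = 27.7, K = (1.989, 3.145). ∠CKL = 145.1° gives KL at -32.30° from the x-axis; with |KL| = 27.5, L = (25.23, -11.55). Then |FL| = |L − F| = 30.98.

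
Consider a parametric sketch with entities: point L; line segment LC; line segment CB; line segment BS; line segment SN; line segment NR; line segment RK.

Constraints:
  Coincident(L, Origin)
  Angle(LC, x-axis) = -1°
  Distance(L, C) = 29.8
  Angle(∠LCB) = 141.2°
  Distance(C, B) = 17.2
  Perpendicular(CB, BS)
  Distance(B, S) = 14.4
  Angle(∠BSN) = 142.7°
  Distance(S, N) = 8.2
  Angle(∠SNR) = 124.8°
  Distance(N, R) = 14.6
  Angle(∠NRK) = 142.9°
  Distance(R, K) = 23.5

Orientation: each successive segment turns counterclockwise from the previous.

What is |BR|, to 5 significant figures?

28.177

L is at the origin; LC runs at -1.0° with length 29.8, so C = (29.795, -0.52008). ∠LCB = 141.2° gives CB at 37.800° from the x-axis; with |CB| = 17.2, B = (43.386, 10.022). The perpendicularity gives BS at right angles to CB, so BS runs at 127.80°; with |BS| = 14.4, S = (34.560, 21.400). ∠BSN = 142.7° gives SN at 165.10° from the x-axis; with |SN| = 8.2, N = (26.636, 23.509). ∠SNR = 124.8° gives NR at -139.70° from the x-axis; with |NR| = 14.6, R = (15.501, 14.066). Then |BR| = |R − B| = 28.177.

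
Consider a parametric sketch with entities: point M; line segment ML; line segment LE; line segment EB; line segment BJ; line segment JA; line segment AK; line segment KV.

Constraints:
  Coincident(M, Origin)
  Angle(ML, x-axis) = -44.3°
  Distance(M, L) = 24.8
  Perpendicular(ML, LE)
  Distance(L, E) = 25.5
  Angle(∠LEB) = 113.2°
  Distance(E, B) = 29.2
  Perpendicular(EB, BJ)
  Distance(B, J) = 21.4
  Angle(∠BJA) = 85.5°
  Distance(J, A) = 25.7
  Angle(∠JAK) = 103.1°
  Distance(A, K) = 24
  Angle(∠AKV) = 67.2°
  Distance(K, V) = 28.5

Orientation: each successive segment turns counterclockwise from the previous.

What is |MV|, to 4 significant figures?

33.99

∠JAK = 103.1° gives AK at 13.90° from the x-axis; with |AK| = 24.0, K = (39.58, 2.584). ∠AKV = 67.2° gives KV at 126.7° from the x-axis; with |KV| = 28.5, V = (22.55, 25.43). Then |MV| = |V − M| = 33.99.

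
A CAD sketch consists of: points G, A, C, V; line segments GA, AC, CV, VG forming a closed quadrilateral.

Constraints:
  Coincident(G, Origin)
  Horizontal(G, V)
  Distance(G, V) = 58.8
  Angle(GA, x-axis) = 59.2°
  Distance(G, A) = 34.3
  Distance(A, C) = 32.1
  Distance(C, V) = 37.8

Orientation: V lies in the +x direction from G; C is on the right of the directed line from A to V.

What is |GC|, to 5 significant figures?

21.220

Checks: G = (0.00, 0.00) ✓; |AC| = 32.10 ✓; |CV| = 37.80 ✓.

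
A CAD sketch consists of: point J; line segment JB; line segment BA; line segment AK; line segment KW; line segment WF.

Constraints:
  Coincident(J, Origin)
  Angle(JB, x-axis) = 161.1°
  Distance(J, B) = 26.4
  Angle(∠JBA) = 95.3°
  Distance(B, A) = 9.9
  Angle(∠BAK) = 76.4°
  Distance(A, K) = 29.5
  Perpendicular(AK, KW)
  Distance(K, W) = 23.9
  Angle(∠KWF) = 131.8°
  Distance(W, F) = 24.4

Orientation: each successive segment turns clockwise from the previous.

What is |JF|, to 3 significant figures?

38.4

J is at the origin; JB runs at 161.1° with length 26.4, so B = (-25.0, 8.55). ∠JBA = 95.3° gives BA at 76.4° from the x-axis; with |BA| = 9.9, A = (-22.6, 18.2). ∠BAK = 76.4° gives AK at -27.2° from the x-axis; with |AK| = 29.5, K = (3.59, 4.69). AK ⟂ KW, so KW runs at -117°; with |KW| = 23.9, W = (-7.34, -16.6). ∠KWF = 131.8° gives WF at -165° from the x-axis; with |WF| = 24.4, F = (-30.9, -22.7). Then |JF| = |F − J| = 38.4.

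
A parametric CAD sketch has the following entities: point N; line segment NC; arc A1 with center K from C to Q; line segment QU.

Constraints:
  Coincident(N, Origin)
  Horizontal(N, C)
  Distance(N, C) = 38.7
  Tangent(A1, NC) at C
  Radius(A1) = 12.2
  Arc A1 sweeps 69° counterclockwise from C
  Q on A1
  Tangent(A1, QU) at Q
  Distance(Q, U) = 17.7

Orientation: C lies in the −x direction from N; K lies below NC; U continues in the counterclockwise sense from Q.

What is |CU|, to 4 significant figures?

30.12

On A1, C sits at bearing 90° from K; a 69° counterclockwise sweep puts Q at bearing 159°, so Q = K + 12.2·(cos 159°, sin 159°) = (-50.09, -7.828). The tangent condition forces KQ to be normal to QU, so QU runs along (−sin 159°, cos 159°); with |QU| = 17.7, U = (-56.43, -24.35). Then |CU| = |U − C| = 30.12.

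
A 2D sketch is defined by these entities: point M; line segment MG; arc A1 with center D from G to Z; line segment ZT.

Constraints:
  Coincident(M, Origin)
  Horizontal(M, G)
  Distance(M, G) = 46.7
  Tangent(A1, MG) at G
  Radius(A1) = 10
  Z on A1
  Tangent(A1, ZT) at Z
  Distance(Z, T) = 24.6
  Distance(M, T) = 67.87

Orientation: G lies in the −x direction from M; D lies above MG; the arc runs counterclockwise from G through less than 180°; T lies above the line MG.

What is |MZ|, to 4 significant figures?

43.93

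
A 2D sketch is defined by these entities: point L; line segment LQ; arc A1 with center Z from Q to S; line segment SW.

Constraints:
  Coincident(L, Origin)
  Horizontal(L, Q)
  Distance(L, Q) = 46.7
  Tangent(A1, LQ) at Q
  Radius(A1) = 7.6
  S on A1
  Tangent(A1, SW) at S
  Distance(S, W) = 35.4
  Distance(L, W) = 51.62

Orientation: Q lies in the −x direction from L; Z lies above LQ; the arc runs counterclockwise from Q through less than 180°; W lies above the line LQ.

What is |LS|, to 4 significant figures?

39.73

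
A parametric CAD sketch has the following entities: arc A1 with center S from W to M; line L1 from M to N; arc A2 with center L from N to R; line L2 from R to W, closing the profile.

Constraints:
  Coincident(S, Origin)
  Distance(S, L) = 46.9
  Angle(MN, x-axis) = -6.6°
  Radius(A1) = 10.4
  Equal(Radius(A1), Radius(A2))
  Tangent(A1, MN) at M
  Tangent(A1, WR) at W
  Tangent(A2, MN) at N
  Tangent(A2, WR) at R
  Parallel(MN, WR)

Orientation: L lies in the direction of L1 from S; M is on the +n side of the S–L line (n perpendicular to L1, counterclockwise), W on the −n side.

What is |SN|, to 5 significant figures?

48.039

Tangency of A1 to both parallel lines with radius 10.4 puts M and W at S ± 10.4·n: M = (1.1953, 10.331), W = (-1.1953, -10.331). Equal radii place N and R the same way about L: N = L + 10.4·n = (47.785, 4.9405), R = L − 10.4·n = (45.394, -15.722). Then |SN| = |N − S| = 48.039.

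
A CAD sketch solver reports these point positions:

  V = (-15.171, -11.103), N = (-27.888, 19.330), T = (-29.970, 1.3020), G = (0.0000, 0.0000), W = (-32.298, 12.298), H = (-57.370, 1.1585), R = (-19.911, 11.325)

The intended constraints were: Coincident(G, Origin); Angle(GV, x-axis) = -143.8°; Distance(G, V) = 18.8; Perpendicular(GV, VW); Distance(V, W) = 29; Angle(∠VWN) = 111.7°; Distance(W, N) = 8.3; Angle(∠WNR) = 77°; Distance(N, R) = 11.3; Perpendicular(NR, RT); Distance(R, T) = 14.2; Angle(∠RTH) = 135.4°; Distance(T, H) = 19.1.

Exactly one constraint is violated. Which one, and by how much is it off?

Distance(T, H) = 19.1 — off by 8.30.

G = (0.00, 0.00) ✓; GV at -143.8° ✓; |GV| = 18.80 ✓; ∠(GV, VW) = 90.00° ✓; |VW| = 29.00 ✓; ∠VWN = 111.7° ✓; |WN| = 8.300 ✓; ∠WNR = 76.99° ✓; |NR| = 11.30 ✓; ∠(NR, RT) = 90.00° ✓; |RT| = 14.20 ✓; ∠RTH = 135.4° ✓; |TH| = 27.40 ✗.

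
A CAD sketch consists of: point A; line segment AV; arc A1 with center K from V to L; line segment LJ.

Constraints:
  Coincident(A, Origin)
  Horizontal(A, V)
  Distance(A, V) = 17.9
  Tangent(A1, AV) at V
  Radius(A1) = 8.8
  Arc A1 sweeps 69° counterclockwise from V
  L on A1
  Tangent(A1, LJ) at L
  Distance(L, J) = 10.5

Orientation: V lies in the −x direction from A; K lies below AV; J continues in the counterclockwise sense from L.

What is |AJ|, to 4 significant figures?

33.64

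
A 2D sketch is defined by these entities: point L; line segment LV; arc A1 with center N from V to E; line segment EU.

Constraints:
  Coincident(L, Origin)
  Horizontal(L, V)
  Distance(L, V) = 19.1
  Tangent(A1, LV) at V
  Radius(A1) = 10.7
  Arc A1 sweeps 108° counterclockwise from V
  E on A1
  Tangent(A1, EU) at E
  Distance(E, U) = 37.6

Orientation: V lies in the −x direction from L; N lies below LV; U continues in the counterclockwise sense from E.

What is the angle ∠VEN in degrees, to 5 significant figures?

36.000°

L is at the origin; L and V share the same y with |LV| = 19.1 and V on the −x side, so V = (-19.100, 0.0000). A1 meets LV tangentially, so NV is at right angles to LV, so N = V + (0, -10.7) = (-19.100, -10.700). On A1, V sits at bearing 90° from N; a 108° counterclockwise sweep puts E at bearing 198°, so E = N + 10.7·(cos 198°, sin 198°) = (-29.276, -14.006). Then cos ∠VEN = EV·EN / (|EV||EN|), giving 36.000°.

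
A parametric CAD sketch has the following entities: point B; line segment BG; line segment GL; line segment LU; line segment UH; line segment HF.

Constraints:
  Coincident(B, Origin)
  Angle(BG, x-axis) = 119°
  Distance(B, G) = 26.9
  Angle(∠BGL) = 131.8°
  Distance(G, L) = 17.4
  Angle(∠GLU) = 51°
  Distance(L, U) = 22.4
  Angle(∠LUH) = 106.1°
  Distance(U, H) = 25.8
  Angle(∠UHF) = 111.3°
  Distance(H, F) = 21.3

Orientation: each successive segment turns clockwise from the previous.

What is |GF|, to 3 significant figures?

24.3

B is at the origin; BG runs at 119.0° with length 26.9, so G = (-13.0, 23.5). ∠BGL = 131.8° gives GL at 70.8° from the x-axis; with |GL| = 17.4, L = (-7.32, 40.0). ∠GLU = 51.0° gives LU at -58.2° from the x-axis; with |LU| = 22.4, U = (4.48, 20.9). ∠LUH = 106.1° gives UH at -132° from the x-axis; with |UH| = 25.8, H = (-12.8, 1.78). ∠UHF = 111.3° gives HF at 159° from the x-axis; with |HF| = 21.3, F = (-32.7, 9.34). Then |GF| = |F − G| = 24.3.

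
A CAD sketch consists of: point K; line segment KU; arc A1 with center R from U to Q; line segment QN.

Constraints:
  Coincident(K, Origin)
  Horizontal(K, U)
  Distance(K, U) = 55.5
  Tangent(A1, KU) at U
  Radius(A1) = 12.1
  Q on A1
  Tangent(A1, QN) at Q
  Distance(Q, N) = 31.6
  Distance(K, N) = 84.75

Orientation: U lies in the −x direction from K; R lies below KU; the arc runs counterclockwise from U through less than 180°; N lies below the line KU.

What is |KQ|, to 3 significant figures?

67.9

K is at the origin; KU is horizontal with |KU| = 55.5 and U on the −x side, so U = (-55.5, 0.00). Tangency of A1 to KU means the radius RU is perpendicular to KU, so R = U + (0, -12.1) = (-55.5, -12.1). Since RQ ⟂ QN (tangency), |RN| = √(12.1² + 31.6²) = 33.8 regardless of where Q sits on A1. So N lies on both circle(K, 84.75) and circle(R, 33.8); the below-KU intersection is N = (-74.8, -39.9). Q is the foot of the tangent from N: Q = (-67.3, -9.23).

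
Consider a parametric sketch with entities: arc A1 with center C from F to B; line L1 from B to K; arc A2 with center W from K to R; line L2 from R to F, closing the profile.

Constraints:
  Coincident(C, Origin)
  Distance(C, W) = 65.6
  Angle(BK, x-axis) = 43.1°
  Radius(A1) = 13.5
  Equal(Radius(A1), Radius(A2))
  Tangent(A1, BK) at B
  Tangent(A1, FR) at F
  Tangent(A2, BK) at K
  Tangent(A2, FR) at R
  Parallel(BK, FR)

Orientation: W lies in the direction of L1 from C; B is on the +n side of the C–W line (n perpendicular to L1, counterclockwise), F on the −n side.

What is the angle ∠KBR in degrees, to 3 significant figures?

22.4°

The slot axis is L1's direction at 43.1°, so u = (cos 43.1°, sin 43.1°) = (0.730, 0.683) and n = (−sin 43.1°, cos 43.1°) = (-0.683, 0.730). C is at the origin and W lies 65.6 along u from C, so W = 65.6·u = (47.9, 44.8). Tangency of A1 to both parallel lines with radius 13.5 puts B and F at C ± 13.5·n: B = (-9.22, 9.86), F = (9.22, -9.86). Equal radii place K and R the same way about W: K = W + 13.5·n = (38.7, 54.7), R = W − 13.5·n = (57.1, 35.0). Then cos ∠KBR = BK·BR / (|BK||BR|), giving 22.4°.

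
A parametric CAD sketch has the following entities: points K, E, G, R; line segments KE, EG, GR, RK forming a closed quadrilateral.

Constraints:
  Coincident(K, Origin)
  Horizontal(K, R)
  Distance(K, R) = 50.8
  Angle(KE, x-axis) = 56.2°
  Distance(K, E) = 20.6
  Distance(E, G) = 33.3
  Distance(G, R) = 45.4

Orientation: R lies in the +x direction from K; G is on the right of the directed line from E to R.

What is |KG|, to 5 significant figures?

18.067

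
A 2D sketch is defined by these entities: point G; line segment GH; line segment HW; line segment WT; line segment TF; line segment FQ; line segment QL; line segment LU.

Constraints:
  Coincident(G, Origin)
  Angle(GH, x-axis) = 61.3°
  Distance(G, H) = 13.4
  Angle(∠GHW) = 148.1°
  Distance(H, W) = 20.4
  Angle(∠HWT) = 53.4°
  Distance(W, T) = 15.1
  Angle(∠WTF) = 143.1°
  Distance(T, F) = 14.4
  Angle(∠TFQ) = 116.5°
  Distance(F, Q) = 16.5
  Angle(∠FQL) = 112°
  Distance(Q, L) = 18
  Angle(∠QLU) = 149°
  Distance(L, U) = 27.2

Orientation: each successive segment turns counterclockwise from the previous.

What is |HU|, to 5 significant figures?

31.963

G is at the origin; GH runs at 61.3° with length 13.4, so H = (6.4350, 11.754). ∠GHW = 148.1° gives HW at 93.200° from the x-axis; with |HW| = 20.4, W = (5.2962, 32.122). ∠HWT = 53.4° gives WT at -140.20° from the x-axis; with |WT| = 15.1, T = (-6.3048, 22.456). ∠WTF = 143.1° gives TF at -103.30° from the x-axis; with |TF| = 14.4, F = (-9.6176, 8.4425). ∠TFQ = 116.5° gives FQ at -39.800° from the x-axis; with |FQ| = 16.5, Q = (3.0591, -2.1193). ∠FQL = 112.0° gives QL at 28.200° from the x-axis; with |QL| = 18.0, L = (18.923, 6.3866). ∠QLU = 149.0° gives LU at 59.200° from the x-axis; with |LU| = 27.2, U = (32.850, 29.750). Then |HU| = |U − H| = 31.963.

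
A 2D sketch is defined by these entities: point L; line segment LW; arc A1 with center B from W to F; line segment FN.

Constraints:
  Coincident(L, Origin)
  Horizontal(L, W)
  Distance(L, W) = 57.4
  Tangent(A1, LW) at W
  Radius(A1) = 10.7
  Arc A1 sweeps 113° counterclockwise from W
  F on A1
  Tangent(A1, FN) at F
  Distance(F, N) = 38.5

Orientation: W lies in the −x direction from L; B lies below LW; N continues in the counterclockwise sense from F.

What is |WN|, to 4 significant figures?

50.59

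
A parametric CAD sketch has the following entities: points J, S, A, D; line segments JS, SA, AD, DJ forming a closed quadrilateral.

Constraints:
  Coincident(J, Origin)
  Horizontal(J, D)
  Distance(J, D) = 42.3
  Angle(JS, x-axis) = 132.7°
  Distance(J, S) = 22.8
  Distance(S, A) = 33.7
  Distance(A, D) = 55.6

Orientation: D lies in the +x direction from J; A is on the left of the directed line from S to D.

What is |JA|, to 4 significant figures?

42.90

Checks: JS at 132.7° ✓; |SA| = 33.70 ✓; |AD| = 55.60 ✓.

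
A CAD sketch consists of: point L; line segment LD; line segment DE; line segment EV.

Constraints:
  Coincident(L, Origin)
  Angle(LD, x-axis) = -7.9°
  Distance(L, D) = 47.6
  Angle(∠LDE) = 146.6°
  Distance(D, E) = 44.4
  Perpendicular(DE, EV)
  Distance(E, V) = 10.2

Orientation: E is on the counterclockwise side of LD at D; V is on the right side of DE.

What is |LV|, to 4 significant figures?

91.68

L is at the origin; LD runs at -7.9° with length 47.6, so D = 47.6·(cos -7.9°, sin -7.9°) = (47.15, -6.542). ∠LDE = 146.6°, so DE runs at -7.9° + (180° − 146.6°) = 25.50° from the x-axis; with |DE| = 44.4, E = D + 44.4·(cos 25.50°, sin 25.50°) = (87.22, 12.57). The perpendicularity gives EV at right angles to DE; with |EV| = 10.2 on the right of DE, V = E + 10.2·(0.4305, -0.9026) = (91.61, 3.366). Then |LV| = |V − L| = 91.68.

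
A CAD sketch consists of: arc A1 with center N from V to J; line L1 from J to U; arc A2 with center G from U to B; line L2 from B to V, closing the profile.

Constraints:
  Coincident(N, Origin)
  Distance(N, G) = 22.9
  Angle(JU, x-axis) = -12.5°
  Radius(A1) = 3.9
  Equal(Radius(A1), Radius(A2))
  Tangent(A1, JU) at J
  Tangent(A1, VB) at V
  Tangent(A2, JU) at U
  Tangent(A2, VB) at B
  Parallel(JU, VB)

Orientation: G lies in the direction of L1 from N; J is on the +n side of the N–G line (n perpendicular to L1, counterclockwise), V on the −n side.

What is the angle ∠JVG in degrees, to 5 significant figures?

80.335°

The slot axis is L1's direction at -12.5°, so u = (cos -12.5°, sin -12.5°) = (0.97630, -0.21644) and n = (−sin -12.5°, cos -12.5°) = (0.21644, 0.97630). N is at the origin and G lies 22.9 along u from N, so G = 22.9·u = (22.357, -4.9565). Tangency of A1 to both parallel lines with radius 3.9 puts J and V at N ± 3.9·n: J = (0.84411, 3.8076), V = (-0.84411, -3.8076). Then cos ∠JVG = VJ·VG / (|VJ||VG|), giving 80.335°.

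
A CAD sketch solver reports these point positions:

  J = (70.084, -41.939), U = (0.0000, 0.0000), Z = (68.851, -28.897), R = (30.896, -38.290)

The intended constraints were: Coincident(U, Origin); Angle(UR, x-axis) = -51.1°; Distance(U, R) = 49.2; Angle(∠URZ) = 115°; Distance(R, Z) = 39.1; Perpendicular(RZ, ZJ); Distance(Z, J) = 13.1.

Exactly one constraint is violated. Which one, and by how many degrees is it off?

Perpendicular(RZ, ZJ) — off by 8.50°.

U = (0.00, 0.00) ✓; UR at -51.10° ✓; |UR| = 49.20 ✓; ∠URZ = 115.0° ✓; |RZ| = 39.10 ✓; ∠(RZ, ZJ) = 98.50° ✗; |ZJ| = 13.10 ✓.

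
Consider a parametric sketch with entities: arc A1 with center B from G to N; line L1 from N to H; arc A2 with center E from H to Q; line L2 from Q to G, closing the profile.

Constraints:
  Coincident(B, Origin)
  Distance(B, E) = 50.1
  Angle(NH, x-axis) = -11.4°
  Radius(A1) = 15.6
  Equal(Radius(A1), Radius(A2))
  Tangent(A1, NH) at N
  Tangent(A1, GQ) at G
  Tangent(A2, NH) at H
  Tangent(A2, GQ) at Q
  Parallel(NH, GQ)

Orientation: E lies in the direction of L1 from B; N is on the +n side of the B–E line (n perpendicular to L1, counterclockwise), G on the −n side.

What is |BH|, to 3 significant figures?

52.5

The slot axis is L1's direction at -11.4°, so u = (cos -11.4°, sin -11.4°) = (0.980, -0.198) and n = (−sin -11.4°, cos -11.4°) = (0.198, 0.980). B is at the origin and E lies 50.1 along u from B, so E = 50.1·u = (49.1, -9.90). Tangency of A1 to both parallel lines with radius 15.6 puts N and G at B ± 15.6·n: N = (3.08, 15.3), G = (-3.08, -15.3). Equal radii place H and Q the same way about E: H = E + 15.6·n = (52.2, 5.39), Q = E − 15.6·n = (46.0, -25.2). Then |BH| = |H − B| = 52.5.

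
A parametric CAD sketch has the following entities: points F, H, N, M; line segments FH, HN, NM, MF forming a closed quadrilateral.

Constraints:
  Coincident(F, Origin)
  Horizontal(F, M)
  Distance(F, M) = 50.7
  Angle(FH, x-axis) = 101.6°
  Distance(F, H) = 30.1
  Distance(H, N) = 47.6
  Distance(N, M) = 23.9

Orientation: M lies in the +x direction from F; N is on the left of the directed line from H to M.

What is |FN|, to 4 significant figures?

46.37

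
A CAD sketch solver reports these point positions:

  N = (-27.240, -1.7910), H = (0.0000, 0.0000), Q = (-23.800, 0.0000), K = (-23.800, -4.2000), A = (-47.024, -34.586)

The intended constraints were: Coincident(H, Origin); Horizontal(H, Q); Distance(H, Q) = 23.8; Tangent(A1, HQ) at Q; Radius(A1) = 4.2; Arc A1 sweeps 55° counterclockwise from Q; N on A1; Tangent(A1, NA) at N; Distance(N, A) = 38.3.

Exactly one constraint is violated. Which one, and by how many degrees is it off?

Tangent(A1, NA) at N — off by 3.90°.

H = (0.00, 0.00) ✓; H.y = 0.00, Q.y = 0.00 ✓; |HQ| = 23.80 ✓; ∠(KQ, QH) = 90.00° ✓; |KQ| = 4.200 ✓; bearing(K→N) − bearing(K→Q) = 55.00° ✓; |KN| = 4.200 ✓; ∠(KN, NA) = 86.10° ✗; |NA| = 38.30 ✓.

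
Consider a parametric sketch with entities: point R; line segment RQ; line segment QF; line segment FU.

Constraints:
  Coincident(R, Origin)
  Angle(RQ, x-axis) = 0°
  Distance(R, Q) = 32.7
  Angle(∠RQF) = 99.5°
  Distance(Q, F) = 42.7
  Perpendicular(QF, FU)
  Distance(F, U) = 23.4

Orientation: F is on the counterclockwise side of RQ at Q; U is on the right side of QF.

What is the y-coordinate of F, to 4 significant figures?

42.11

R is at the origin; RQ runs at 0.0° with length 32.7, so Q = 32.7·(cos 0.0°, sin 0.0°) = (32.70, 0.000). ∠RQF = 99.5°, so QF runs at 0.0° + (180° − 99.5°) = 80.50° from the x-axis; with |QF| = 42.7, F = Q + 42.7·(cos 80.50°, sin 80.50°) = (39.75, 42.11). So F.y = 42.11.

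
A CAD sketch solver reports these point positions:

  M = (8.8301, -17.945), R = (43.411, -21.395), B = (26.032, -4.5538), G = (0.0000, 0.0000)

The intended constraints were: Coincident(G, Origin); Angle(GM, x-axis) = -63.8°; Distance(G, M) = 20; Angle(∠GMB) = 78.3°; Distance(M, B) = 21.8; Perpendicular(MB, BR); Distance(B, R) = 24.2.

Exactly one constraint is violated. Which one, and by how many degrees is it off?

Perpendicular(MB, BR) — off by 8.00°.

G = (0.00, 0.00) ✓; GM at -63.80° ✓; |GM| = 20.00 ✓; ∠GMB = 78.30° ✓; |MB| = 21.80 ✓; ∠(MB, BR) = 82.00° ✗; |BR| = 24.20 ✓.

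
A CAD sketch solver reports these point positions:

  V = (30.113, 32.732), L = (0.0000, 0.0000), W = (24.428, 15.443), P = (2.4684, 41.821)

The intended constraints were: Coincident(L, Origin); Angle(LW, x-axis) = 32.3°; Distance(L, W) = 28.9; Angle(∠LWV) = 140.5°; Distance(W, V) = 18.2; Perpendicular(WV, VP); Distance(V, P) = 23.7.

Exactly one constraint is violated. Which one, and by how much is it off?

Distance(V, P) = 23.7 — off by 5.40.

L = (0.00, 0.00) ✓; LW at 32.30° ✓; |LW| = 28.90 ✓; ∠LWV = 140.5° ✓; |WV| = 18.20 ✓; ∠(WV, VP) = 90.00° ✓; |VP| = 29.10 ✗.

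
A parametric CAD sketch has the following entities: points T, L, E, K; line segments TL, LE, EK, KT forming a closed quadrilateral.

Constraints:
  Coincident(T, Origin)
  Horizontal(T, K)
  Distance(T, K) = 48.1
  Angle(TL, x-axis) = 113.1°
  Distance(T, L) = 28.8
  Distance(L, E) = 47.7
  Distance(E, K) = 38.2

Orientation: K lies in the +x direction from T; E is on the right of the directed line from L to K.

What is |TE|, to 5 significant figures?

19.477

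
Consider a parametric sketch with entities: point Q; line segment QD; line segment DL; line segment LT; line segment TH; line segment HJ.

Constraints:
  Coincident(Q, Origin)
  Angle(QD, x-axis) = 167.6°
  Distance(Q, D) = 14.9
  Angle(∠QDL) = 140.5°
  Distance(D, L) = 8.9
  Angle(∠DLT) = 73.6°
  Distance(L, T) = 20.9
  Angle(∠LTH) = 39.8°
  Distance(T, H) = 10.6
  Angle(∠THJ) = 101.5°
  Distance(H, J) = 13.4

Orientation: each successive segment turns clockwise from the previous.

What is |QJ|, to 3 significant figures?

22.3

Q is at the origin; QD runs at 167.6° with length 14.9, so D = (-14.6, 3.20). ∠QDL = 140.5° gives DL at 128° from the x-axis; with |DL| = 8.9, L = (-20.0, 10.2). ∠DLT = 73.6° gives LT at 21.7° from the x-axis; with |LT| = 20.9, T = (-0.625, 17.9). ∠LTH = 39.8° gives TH at -118° from the x-axis; with |TH| = 10.6, H = (-5.68, 8.62). ∠THJ = 101.5° gives HJ at 163° from the x-axis; with |HJ| = 13.4, J = (-18.5, 12.5). Then |QJ| = |J − Q| = 22.3.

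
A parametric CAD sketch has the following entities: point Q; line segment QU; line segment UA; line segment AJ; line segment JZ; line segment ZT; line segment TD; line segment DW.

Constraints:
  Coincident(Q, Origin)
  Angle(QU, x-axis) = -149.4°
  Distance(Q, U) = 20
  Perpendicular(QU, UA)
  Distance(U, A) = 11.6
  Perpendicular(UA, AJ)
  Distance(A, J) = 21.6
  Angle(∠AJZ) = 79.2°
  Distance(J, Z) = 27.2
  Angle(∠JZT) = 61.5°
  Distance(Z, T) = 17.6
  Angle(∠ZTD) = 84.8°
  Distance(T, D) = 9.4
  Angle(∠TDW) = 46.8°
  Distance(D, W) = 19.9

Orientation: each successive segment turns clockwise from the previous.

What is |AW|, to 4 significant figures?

30.53

∠ZTD = 84.8° gives TD at 76.10° from the x-axis; with |TD| = 9.4, D = (-10.45, -3.006). ∠TDW = 46.8° gives DW at -57.10° from the x-axis; with |DW| = 19.9, W = (0.3558, -19.71). Then |AW| = |W − A| = 30.53.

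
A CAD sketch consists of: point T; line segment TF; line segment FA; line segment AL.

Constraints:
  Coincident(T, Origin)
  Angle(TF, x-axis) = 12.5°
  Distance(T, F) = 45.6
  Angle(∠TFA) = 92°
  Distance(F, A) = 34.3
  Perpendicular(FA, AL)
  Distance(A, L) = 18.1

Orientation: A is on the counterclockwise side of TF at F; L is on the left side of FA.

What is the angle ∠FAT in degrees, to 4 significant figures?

51.78°

T is at the origin; TF runs at 12.5° with length 45.6, so F = 45.6·(cos 12.5°, sin 12.5°) = (44.52, 9.870). ∠TFA = 92.0°, so FA runs at 12.5° + (180° − 92.0°) = 100.5° from the x-axis; with |FA| = 34.3, A = F + 34.3·(cos 100.5°, sin 100.5°) = (38.27, 43.60). Then cos ∠FAT = AF·AT / (|AF||AT|), giving 51.78°.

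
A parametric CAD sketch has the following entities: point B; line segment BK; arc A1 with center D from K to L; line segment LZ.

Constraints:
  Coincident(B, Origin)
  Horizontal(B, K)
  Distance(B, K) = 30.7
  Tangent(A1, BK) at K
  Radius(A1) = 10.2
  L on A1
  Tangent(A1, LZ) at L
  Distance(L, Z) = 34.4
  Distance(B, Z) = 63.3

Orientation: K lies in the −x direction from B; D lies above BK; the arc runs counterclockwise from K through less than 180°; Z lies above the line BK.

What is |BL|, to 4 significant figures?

29.11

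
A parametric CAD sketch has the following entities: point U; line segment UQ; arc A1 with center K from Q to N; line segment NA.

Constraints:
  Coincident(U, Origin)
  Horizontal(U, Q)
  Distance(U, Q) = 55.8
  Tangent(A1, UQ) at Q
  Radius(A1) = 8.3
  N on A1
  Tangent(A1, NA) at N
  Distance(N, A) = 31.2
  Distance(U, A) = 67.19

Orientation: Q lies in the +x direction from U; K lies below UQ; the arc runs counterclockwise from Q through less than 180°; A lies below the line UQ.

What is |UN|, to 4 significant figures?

48.67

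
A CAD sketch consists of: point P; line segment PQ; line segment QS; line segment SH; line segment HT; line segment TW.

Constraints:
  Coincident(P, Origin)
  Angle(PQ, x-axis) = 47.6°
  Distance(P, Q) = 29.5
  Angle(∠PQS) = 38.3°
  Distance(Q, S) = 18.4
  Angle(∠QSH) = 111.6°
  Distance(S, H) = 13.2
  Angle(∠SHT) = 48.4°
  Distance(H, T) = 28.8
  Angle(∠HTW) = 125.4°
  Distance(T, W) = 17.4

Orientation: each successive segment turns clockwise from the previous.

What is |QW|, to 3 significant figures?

16.6

P is at the origin; PQ runs at 47.6° with length 29.5, so Q = (19.9, 21.8). ∠PQS = 38.3° gives QS at -94.1° from the x-axis; with |QS| = 18.4, S = (18.6, 3.43). ∠QSH = 111.6° gives SH at -162° from the x-axis; with |SH| = 13.2, H = (5.99, -0.538). ∠SHT = 48.4° gives HT at 65.9° from the x-axis; with |HT| = 28.8, T = (17.7, 25.8). ∠HTW = 125.4° gives TW at 11.3° from the x-axis; with |TW| = 17.4, W = (34.8, 29.2). Then |QW| = |W − Q| = 16.6.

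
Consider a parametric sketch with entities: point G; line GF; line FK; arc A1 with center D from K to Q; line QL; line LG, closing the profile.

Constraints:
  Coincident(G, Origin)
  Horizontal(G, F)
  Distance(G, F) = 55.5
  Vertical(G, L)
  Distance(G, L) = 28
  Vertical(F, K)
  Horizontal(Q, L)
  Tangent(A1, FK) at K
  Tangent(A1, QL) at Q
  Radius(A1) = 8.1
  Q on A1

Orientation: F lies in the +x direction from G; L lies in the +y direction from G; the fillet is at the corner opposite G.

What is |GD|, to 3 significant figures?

51.4

G is at the origin; G and F share the same y with |GF| = 55.5 and F on the +x side, so F = (55.5, 0.00). GL is vertical with |GL| = 28.0 and L on the +y side, so L = (0.00, 28.0). The virtual corner opposite G is at (55.5, 28.0). A1 meets FK tangentially, so DK is at right angles to FK and tangency of A1 to QL means the radius DQ is perpendicular to QL, with radius 8.1, so the center D sits 8.1 in from both sides at D = (47.4, 19.9). Then |GD| = |D − G| = 51.4.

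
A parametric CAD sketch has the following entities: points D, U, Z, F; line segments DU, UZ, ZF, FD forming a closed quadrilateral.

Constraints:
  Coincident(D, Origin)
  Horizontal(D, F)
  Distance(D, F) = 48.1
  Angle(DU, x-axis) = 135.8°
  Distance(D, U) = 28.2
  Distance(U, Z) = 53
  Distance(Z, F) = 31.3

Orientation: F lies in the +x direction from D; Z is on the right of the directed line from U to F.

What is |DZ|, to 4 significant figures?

24.96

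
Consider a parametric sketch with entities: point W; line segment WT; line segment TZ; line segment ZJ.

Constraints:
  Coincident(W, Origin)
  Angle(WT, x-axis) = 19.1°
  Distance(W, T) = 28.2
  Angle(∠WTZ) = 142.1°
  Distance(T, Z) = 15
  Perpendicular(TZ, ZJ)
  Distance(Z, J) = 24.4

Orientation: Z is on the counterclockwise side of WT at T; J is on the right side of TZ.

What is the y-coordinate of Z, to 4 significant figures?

21.81

W is at the origin; WT runs at 19.1° with length 28.2, so T = 28.2·(cos 19.1°, sin 19.1°) = (26.65, 9.228). ∠WTZ = 142.1°, so TZ runs at 19.1° + (180° − 142.1°) = 57.00° from the x-axis; with |TZ| = 15.0, Z = T + 15.0·(cos 57.00°, sin 57.00°) = (34.82, 21.81). So Z.y = 21.81.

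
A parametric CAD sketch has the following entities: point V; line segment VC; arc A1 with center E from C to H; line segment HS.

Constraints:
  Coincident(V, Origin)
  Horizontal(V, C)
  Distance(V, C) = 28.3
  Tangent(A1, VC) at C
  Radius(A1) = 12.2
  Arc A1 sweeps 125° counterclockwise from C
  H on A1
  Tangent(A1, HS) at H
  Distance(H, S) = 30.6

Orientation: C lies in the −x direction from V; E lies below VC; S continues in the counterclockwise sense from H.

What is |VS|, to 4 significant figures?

48.88

On A1, C sits at bearing 90° from E; a 125° counterclockwise sweep puts H at bearing 215°, so H = E + 12.2·(cos 215°, sin 215°) = (-38.29, -19.20). The tangent condition forces EH to be normal to HS, so HS runs along (−sin 215°, cos 215°); with |HS| = 30.6, S = (-20.74, -44.26). Then |VS| = |S − V| = 48.88.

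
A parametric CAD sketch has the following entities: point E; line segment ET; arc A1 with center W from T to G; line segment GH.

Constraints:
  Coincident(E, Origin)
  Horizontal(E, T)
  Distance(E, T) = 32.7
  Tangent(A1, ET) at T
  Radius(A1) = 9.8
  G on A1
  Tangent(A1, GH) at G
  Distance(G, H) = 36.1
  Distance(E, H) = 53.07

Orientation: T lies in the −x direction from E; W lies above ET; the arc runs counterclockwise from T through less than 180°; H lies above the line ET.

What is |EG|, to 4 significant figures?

25.22

Checks: E.y = 0.00, T.y = 0.00 ✓; |WG| = 9.800 ✓; ∠(WG, GH) = 90.00° ✓; |GH| = 36.10 ✓; |EH| = 53.07 ✓.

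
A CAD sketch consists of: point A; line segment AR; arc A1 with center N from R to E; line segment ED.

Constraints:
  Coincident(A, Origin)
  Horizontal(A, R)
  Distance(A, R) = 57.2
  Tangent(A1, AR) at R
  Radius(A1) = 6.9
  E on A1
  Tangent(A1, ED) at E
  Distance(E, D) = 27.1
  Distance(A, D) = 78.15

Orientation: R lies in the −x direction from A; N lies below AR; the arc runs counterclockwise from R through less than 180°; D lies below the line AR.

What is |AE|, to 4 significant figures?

63.97

A is at the origin; A and R share the same y with |AR| = 57.2 and R on the −x side, so R = (-57.20, 0.000). A1 meets AR tangentially, so NR is at right angles to AR, so N = R + (0, -6.9) = (-57.20, -6.900). Since NE ⟂ ED (tangency), |ND| = √(6.9² + 27.1²) = 27.96 regardless of where E sits on A1. So D lies on both circle(A, 78.15) and circle(N, 27.96); the below-AR intersection is D = (-71.86, -30.71). E is the foot of the tangent from D: E = (-63.79, -4.844).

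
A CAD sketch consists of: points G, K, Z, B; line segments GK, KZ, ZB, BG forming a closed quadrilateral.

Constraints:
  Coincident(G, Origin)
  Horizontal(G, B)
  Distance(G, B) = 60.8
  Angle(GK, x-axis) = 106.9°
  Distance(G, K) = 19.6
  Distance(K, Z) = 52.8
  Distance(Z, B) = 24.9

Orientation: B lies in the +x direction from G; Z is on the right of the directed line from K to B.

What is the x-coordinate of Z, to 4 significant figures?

38.24

G is at the origin; G and B share the same y with |GB| = 60.8 and B in +x, so B = (60.8, 0). GK runs at 106.9° with |GK| = 19.6, so K = (-5.698, 18.75). Z is determined by |KZ| = 52.8 and |ZB| = 24.9 together: it lies at the intersection of circle(K, 52.8) and circle(B, 24.9). With |KB| = 69.09, the foot of the radical line on KB is 50.23 from K and the perpendicular offset is √(52.8² − 50.23²) = 16.26. Taking the right-of-KB solution: Z = (38.24, -10.53).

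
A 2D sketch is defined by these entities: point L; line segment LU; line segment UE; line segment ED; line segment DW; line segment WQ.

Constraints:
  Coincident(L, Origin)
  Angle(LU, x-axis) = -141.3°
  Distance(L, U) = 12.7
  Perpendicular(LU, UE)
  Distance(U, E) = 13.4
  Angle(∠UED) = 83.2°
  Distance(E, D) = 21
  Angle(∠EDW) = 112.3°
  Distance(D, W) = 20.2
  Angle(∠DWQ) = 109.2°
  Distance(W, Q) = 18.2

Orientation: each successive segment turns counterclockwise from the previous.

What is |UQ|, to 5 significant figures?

22.025

∠EDW = 112.3° gives DW at 113.20° from the x-axis; with |DW| = 20.2, W = (5.2283, 15.146). ∠DWQ = 109.2° gives WQ at -176.00° from the x-axis; with |WQ| = 18.2, Q = (-12.927, 13.877). Then |UQ| = |Q − U| = 22.025.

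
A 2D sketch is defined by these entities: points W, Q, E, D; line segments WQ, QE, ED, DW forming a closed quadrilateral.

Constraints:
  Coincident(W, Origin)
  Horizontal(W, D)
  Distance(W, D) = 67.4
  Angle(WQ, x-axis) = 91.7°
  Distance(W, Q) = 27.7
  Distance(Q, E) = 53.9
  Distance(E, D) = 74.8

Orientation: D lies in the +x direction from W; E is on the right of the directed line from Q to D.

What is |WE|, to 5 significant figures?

26.316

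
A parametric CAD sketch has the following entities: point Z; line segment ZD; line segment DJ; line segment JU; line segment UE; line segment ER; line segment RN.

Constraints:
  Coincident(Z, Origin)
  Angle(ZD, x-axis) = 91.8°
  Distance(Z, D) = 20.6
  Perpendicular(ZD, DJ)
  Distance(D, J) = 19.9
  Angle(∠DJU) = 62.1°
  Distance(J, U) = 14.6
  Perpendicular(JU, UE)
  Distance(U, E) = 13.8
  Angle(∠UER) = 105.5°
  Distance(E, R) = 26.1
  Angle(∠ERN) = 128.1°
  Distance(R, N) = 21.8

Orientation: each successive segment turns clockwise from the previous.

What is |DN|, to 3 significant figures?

38.7

∠UER = 105.5° gives ER at 79.4° from the x-axis; with |ER| = 26.1, R = (5.23, 39.8). ∠ERN = 128.1° gives RN at 27.5° from the x-axis; with |RN| = 21.8, N = (24.6, 49.9). Then |DN| = |N − D| = 38.7.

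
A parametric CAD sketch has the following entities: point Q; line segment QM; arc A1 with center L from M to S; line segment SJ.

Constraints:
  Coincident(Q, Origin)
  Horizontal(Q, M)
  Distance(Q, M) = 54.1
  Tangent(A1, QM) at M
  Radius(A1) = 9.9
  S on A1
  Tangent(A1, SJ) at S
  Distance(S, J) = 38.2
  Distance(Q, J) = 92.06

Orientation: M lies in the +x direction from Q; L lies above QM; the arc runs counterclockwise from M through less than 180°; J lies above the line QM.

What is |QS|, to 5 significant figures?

61.920

Checks: |LS| = 9.900 ✓; ∠(LS, SJ) = 90.00° ✓; |SJ| = 38.20 ✓; |QJ| = 92.06 ✓.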